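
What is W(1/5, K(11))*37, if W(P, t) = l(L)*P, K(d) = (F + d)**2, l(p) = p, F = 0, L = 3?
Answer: 111/5 ≈ 22.200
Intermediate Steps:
K(d) = d**2 (K(d) = (0 + d)**2 = d**2)
W(P, t) = 3*P
W(1/5, K(11))*37 = (3/5)*37 = 111/5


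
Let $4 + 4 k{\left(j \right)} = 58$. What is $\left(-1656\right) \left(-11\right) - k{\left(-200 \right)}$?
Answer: $\frac{36405}{2} \approx 18203.0$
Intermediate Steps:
$k{\left(j \right)} = \frac{27}{2}$ ($k{\left(j \right)} = -1 + \frac{1}{4} \cdot 58 = -1 + \frac{29}{2} = \frac{27}{2}$)
$\left(-1656\right) \left(-11\right) - k{\left(-200 \right)} = \left(-1656\right) \left(-11\right) - \frac{27}{2} = 18216 - \frac{27}{2} = \frac{36405}{2}$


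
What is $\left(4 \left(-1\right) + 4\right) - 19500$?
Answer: $-19500$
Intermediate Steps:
$\left(4 \left(-1\right) + 4\right) - 19500 = \left(-4 + 4\right) - 19500 = 0 - 19500 = -19500$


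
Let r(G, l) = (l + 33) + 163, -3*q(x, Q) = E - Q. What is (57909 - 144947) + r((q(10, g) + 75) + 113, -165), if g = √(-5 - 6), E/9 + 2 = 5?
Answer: -87007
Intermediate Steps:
E = 27 (E = -18 + 9*5 = -18 + 45 = 27)
g = I*√11 (g = √(-11) = I*√11 ≈ 3.3166*I)
q(x, Q) = -9 + Q/3 (q(x, Q) = -(27 - Q)/3 = -9 + Q/3)
r(G, l) = 196 + l (r(G, l) = (33 + l) + 163 = 196 + l)
(57909 - 144947) + r((q(10, g) + 75) + 113, -165) = (57909 - 144947) + (196 - 165) = -87038 + 31 = -87007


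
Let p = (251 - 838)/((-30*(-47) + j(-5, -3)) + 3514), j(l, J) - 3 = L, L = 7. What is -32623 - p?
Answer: -160961295/4934 ≈ -32623.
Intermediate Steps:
j(l, J) = 10 (j(l, J) = 3 + 7 = 10)
p = -587/4934 (p = (251 - 838)/((-30*(-47) + 10) + 3514) = -587/((1410 + 10) + 3514) = -587/(1420 + 3514) = -587/4934 ≈ -0.11897)
-32623 - p = -32623 - 1*(-587/4934) = -32623 + 587/4934 = -160961295/4934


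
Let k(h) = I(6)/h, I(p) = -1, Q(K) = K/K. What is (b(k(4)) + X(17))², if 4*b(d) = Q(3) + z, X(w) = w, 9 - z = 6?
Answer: 324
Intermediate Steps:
Q(K) = 1
z = 3 (z = 9 - 1*6 = 9 - 6 = 3)
k(h) = -1/h
b(d) = 1 (b(d) = (1 + 3)/4 = (¼)*4 = 1)
(b(k(4)) + X(17))² = (1 + 17)² = 18² = 324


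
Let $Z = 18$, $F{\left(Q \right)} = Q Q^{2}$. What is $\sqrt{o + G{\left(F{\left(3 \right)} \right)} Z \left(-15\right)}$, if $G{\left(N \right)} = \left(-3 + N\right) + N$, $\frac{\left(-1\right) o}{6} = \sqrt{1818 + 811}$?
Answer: $\sqrt{-13770 - 6 \sqrt{2629}} \approx 118.65 i$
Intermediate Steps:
$F{\left(Q \right)} = Q^{3}$
$o = - 6 \sqrt{2629}$ ($o = - 6 \sqrt{1818 + 811} = - 6 \sqrt{2629} \approx -307.64$)
$G{\left(N \right)} = -3 + 2 N$
$\sqrt{o + G{\left(F{\left(3 \right)} \right)} Z \left(-15\right)} = \sqrt{- 6 \sqrt{2629} + \left(-3 + 2 \cdot 3^{3}\right) 18 \left(-15\right)} = \sqrt{- 6 \sqrt{2629} + \left(-3 + 2 \cdot 27\right) 18 \left(-15\right)} = \sqrt{- 6 \sqrt{2629} + \left(-3 + 54\right) 18 \left(-15\right)} = \sqrt{- 6 \sqrt{2629} + 51 \cdot 18 \left(-15\right)} = \sqrt{- 6 \sqrt{2629} + 918 \left(-15\right)} = \sqrt{- 6 \sqrt{2629} - 13770} = \sqrt{-13770 - 6 \sqrt{2629}}$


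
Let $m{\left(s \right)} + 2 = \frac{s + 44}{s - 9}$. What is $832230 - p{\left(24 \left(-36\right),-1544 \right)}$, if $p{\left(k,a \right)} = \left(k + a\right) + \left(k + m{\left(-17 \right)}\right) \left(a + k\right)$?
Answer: $- \frac{16291478}{13} \approx -1.2532 \cdot 10^{6}$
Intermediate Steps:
$m{\left(s \right)} = -2 + \frac{44 + s}{-9 + s}$ ($m{\left(s \right)} = -2 + \frac{s + 44}{s - 9} = -2 + \frac{44 + s}{-9 + s}$)
$p{\left(k,a \right)} = a + k + \left(- \frac{79}{26} + k\right) \left(a + k\right)$ ($p{\left(k,a \right)} = \left(k + a\right) + \left(k + \frac{62 - -17}{-9 - 17}\right) \left(a + k\right) = \left(a + k\right) + \left(k + \frac{62 + 17}{-26}\right) \left(a + k\right) = \left(a + k\right) + \left(k - \frac{79}{26}\right) \left(a + k\right) = \left(a + k\right) + \left(- \frac{79}{26} + k\right) \left(a + k\right) = a + k + \left(- \frac{79}{26} + k\right) \left(a + k\right)$)
$832230 - p{\left(24 \left(-36\right),-1544 \right)} = 832230 - \left(\left(24 \left(-36\right)\right)^{2} - - \frac{40916}{13} - \frac{53 \cdot 24 \left(-36\right)}{26} - 1544 \cdot 24 \left(-36\right)\right) = 832230 - \left(\left(-864\right)^{2} + \frac{40916}{13} - - \frac{22896}{13} - -1334016\right) = 832230 - \left(746496 + \frac{40916}{13} + \frac{22896}{13} + 1334016\right) = 832230 - \frac{27110468}{13} = - \frac{16291478}{13}$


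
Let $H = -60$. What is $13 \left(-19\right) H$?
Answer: $14820$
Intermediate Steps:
$13 \left(-19\right) H = 13 \left(-19\right) \left(-60\right) = \left(-247\right) \left(-60\right) = 14820$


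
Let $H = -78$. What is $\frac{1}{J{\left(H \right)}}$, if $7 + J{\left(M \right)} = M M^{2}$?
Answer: $- \frac{1}{474559} \approx -2.1072 \cdot 10^{-6}$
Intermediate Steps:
$J{\left(M \right)} = -7 + M^{3}$ ($J{\left(M \right)} = -7 + M M^{2} = -7 + M^{3}$)
$\frac{1}{J{\left(H \right)}} = \frac{1}{-7 + \left(-78\right)^{3}} = \frac{1}{-7 - 474552} = \frac{1}{-474559} = - \frac{1}{474559}$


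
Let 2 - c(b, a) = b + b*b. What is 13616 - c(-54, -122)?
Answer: 16476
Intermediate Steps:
c(b, a) = 2 - b - b² (c(b, a) = 2 - (b + b*b) = 2 - (b + b²) = 2 + (-b - b²) = 2 - b - b²)
13616 - c(-54, -122) = 13616 - (2 - 1*(-54) - 1*(-54)²) = 13616 - (2 + 54 - 1*2916) = 13616 - (2 + 54 - 2916) = 13616 - 1*(-2860) = 13616 + 2860 = 16476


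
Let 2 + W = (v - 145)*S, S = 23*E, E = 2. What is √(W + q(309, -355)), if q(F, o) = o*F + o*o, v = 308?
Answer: 19*√66 ≈ 154.36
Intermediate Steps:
S = 46 (S = 23*2 = 46)
q(F, o) = o² + F*o (q(F, o) = F*o + o² = o² + F*o)
W = 7496 (W = -2 + (308 - 145)*46 = -2 + 163*46 = -2 + 7498 = 7496)
√(W + q(309, -355)) = √(7496 - 355*(309 - 355)) = √(7496 - 355*(-46)) = √(7496 + 16330) = √23826 = 19*√66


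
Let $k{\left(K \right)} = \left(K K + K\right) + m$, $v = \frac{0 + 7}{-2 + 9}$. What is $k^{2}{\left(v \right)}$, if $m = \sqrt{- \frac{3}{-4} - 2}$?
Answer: $\frac{\left(4 + i \sqrt{5}\right)^{2}}{4} \approx 2.75 + 4.4721 i$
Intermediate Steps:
$m = \frac{i \sqrt{5}}{2}$ ($m = \sqrt{\left(-3\right) \left(- \frac{1}{4}\right) - 2} = \sqrt{\frac{3}{4} - 2} = \sqrt{- \frac{5}{4}} = \frac{i \sqrt{5}}{2} \approx 1.118 i$)
$v = 1$ ($v = \frac{7}{7} = 7 \cdot \frac{1}{7} = 1$)
$k{\left(K \right)} = K + K^{2} + \frac{i \sqrt{5}}{2}$ ($k{\left(K \right)} = \left(K K + K\right) + \frac{i \sqrt{5}}{2} = \left(K^{2} + K\right) + \frac{i \sqrt{5}}{2} = \left(K + K^{2}\right) + \frac{i \sqrt{5}}{2} = K + K^{2} + \frac{i \sqrt{5}}{2}$)
$k^{2}{\left(v \right)} = \left(1 + 1^{2} + \frac{i \sqrt{5}}{2}\right)^{2} = \left(1 + 1 + \frac{i \sqrt{5}}{2}\right)^{2} = \left(2 + \frac{i \sqrt{5}}{2}\right)^{2}$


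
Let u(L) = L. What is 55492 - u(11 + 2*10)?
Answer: 55461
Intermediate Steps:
55492 - u(11 + 2*10) = 55492 - (11 + 2*10) = 55492 - (11 + 20) = 55492 - 1*31 = 55492 - 31 = 55461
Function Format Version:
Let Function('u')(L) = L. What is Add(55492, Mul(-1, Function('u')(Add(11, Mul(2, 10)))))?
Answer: 55461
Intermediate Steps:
Add(55492, Mul(-1, Function('u')(Add(11, Mul(2, 10))))) = Add(55492, Mul(-1, Add(11, Mul(2, 10)))) = Add(55492, Mul(-1, Add(11, 20))) = Add(55492, Mul(-1, 31)) = Add(55492, -31) = 55461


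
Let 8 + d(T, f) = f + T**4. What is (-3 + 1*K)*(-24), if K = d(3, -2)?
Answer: -1632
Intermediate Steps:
d(T, f) = -8 + f + T**4 (d(T, f) = -8 + (f + T**4) = -8 + f + T**4)
K = 71 (K = -8 - 2 + 3**4 = -8 - 2 + 81 = 71)
(-3 + 1*K)*(-24) = (-3 + 1*71)*(-24) = (-3 + 71)*(-24) = 68*(-24) = -1632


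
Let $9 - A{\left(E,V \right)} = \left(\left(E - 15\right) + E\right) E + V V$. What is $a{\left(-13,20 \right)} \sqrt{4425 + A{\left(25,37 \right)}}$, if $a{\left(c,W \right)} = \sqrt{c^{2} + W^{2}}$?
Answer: $\sqrt{1246110} \approx 1116.3$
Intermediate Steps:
$A{\left(E,V \right)} = 9 - V^{2} - E \left(-15 + 2 E\right)$ ($A{\left(E,V \right)} = 9 - \left(\left(\left(E - 15\right) + E\right) E + V V\right) = 9 - \left(\left(\left(-15 + E\right) + E\right) E + V^{2}\right) = 9 - \left(\left(-15 + 2 E\right) E + V^{2}\right) = 9 - \left(E \left(-15 + 2 E\right) + V^{2}\right) = 9 - \left(V^{2} + E \left(-15 + 2 E\right)\right) = 9 - V^{2} - E \left(-15 + 2 E\right)$)
$a{\left(c,W \right)} = \sqrt{W^{2} + c^{2}}$
$a{\left(-13,20 \right)} \sqrt{4425 + A{\left(25,37 \right)}} = \sqrt{20^{2} + \left(-13\right)^{2}} \sqrt{4425 + \left(9 - 37^{2} - 2 \cdot 25^{2} + 15 \cdot 25\right)} = \sqrt{400 + 169} \sqrt{4425 + \left(9 - 1369 - 1250 + 375\right)} = \sqrt{569} \sqrt{4425 + \left(9 - 1369 - 1250 + 375\right)} = \sqrt{569} \sqrt{4425 - 2235} = \sqrt{569} \sqrt{2190} = \sqrt{1246110}$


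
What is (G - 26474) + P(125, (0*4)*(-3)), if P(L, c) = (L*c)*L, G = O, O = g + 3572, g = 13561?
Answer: -9341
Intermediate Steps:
O = 17133 (O = 13561 + 3572 = 17133)
G = 17133
P(L, c) = c*L**2
(G - 26474) + P(125, (0*4)*(-3)) = (17133 - 26474) + ((0*4)*(-3))*125**2 = -9341 + (0*(-3))*15625 = -9341 + 0*15625 = -9341 + 0 = -9341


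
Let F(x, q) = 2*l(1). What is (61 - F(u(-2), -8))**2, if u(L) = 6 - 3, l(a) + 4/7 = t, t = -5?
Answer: 255025/49 ≈ 5204.6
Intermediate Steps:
l(a) = -39/7 (l(a) = -4/7 - 5 = -39/7)
u(L) = 3
F(x, q) = -78/7 (F(x, q) = 2*(-39/7) = -78/7)
(61 - F(u(-2), -8))**2 = (61 - 1*(-78/7))**2 = (61 + 78/7)**2 = (505/7)**2 = 255025/49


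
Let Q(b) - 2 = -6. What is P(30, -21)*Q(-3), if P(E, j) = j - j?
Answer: 0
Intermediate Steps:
Q(b) = -4 (Q(b) = 2 - 6 = -4)
P(E, j) = 0
P(30, -21)*Q(-3) = 0*(-4) = 0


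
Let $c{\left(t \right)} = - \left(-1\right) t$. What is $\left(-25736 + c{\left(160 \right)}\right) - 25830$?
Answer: $-51406$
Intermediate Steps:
$c{\left(t \right)} = t$
$\left(-25736 + c{\left(160 \right)}\right) - 25830 = \left(-25736 + 160\right) - 25830 = -25576 - 25830 = -51406$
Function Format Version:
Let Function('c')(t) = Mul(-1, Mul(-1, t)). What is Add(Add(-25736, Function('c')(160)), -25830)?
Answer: -51406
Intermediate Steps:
Function('c')(t) = t
Add(Add(-25736, Function('c')(160)), -25830) = Add(Add(-25736, 160), -25830) = Add(-25576, -25830) = -51406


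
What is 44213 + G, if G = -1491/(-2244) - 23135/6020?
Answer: 355491174/8041 ≈ 44210.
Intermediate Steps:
G = -25559/8041 (G = -1491*(-1/2244) - 23135*1/6020 = 497/748 - 661/172 = -25559/8041 ≈ -3.1786)
44213 + G = 44213 - 25559/8041 = 355491174/8041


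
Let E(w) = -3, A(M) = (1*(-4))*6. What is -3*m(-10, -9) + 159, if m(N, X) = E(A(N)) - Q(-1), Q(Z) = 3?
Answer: 177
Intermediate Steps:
A(M) = -24 (A(M) = -4*6 = -24)
m(N, X) = -6 (m(N, X) = -3 - 1*3 = -3 - 3 = -6)
-3*m(-10, -9) + 159 = -3*(-6) + 159 = 18 + 159 = 177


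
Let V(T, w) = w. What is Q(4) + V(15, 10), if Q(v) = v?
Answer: 14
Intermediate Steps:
Q(4) + V(15, 10) = 4 + 10 = 14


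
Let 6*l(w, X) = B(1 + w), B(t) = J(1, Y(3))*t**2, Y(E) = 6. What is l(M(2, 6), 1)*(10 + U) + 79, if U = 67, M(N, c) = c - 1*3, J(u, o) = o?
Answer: 1311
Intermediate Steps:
M(N, c) = -3 + c (M(N, c) = c - 3 = -3 + c)
B(t) = 6*t**2
l(w, X) = (1 + w)**2 (l(w, X) = (6*(1 + w)**2)/6 = (1 + w)**2)
l(M(2, 6), 1)*(10 + U) + 79 = (1 + (-3 + 6))**2*(10 + 67) + 79 = (1 + 3)**2*77 + 79 = 4**2*77 + 79 = 16*77 + 79 = 1232 + 79 = 1311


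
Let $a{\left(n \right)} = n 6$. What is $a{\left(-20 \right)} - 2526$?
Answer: $-2646$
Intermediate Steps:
$a{\left(n \right)} = 6 n$
$a{\left(-20 \right)} - 2526 = 6 \left(-20\right) - 2526 = -120 - 2526 = -2646$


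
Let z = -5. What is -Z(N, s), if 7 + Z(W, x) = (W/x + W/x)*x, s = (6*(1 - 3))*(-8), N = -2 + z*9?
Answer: 101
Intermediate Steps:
N = -47 (N = -2 - 5*9 = -2 - 45 = -47)
s = 96 (s = (6*(-2))*(-8) = -12*(-8) = 96)
Z(W, x) = -7 + 2*W (Z(W, x) = -7 + (W/x + W/x)*x = -7 + (2*W/x)*x = -7 + 2*W)
-Z(N, s) = -(-7 + 2*(-47)) = -(-7 - 94) = -1*(-101) = 101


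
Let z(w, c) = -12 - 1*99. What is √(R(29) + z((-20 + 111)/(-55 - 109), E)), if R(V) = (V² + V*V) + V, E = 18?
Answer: 40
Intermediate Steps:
z(w, c) = -111 (z(w, c) = -12 - 99 = -111)
R(V) = V + 2*V² (R(V) = (V² + V²) + V = 2*V² + V = V + 2*V²)
√(R(29) + z((-20 + 111)/(-55 - 109), E)) = √(29*(1 + 2*29) - 111) = √(29*(1 + 58) - 111) = √(29*59 - 111) = √(1711 - 111) = √1600 = 40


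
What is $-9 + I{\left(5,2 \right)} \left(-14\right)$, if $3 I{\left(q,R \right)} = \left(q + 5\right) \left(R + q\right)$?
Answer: $- \frac{1007}{3} \approx -335.67$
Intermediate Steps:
$I{\left(q,R \right)} = \frac{\left(5 + q\right) \left(R + q\right)}{3}$ ($I{\left(q,R \right)} = \frac{\left(q + 5\right) \left(R + q\right)}{3} = \frac{\left(5 + q\right) \left(R + q\right)}{3}$)
$-9 + I{\left(5,2 \right)} \left(-14\right) = -9 + \left(\frac{5^{2}}{3} + \frac{5}{3} \cdot 2 + \frac{5}{3} \cdot 5 + \frac{1}{3} \cdot 2 \cdot 5\right) \left(-14\right) = -9 + \left(\frac{1}{3} \cdot 25 + \frac{10}{3} + \frac{25}{3} + \frac{10}{3}\right) \left(-14\right) = -9 + \left(\frac{25}{3} + \frac{10}{3} + \frac{25}{3} + \frac{10}{3}\right) \left(-14\right) = -9 + \frac{70}{3} \left(-14\right) = -9 - \frac{980}{3} = - \frac{1007}{3}$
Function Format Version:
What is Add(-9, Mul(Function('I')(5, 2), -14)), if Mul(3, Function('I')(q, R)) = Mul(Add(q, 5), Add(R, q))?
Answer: Rational(-1007, 3) ≈ -335.67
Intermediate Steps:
Function('I')(q, R) = Mul(Rational(1, 3), Add(5, q), Add(R, q)) (Function('I')(q, R) = Mul(Rational(1, 3), Mul(Add(q, 5), Add(R, q))) = Mul(Rational(1, 3), Mul(Add(5, q), Add(R, q))) = Mul(Rational(1, 3), Add(5, q), Add(R, q)))
Add(-9, Mul(Function('I')(5, 2), -14)) = Add(-9, Mul(Add(Mul(Rational(1, 3), Pow(5, 2)), Mul(Rational(5, 3), 2), Mul(Rational(5, 3), 5), Mul(Rational(1, 3), 2, 5)), -14)) = Add(-9, Mul(Add(Mul(Rational(1, 3), 25), Rational(10, 3), Rational(25, 3), Rational(10, 3)), -14)) = Add(-9, Mul(Add(Rational(25, 3), Rational(10, 3), Rational(25, 3), Rational(10, 3)), -14)) = Add(-9, Mul(Rational(70, 3), -14)) = Add(-9, Rational(-980, 3)) = Rational(-1007, 3)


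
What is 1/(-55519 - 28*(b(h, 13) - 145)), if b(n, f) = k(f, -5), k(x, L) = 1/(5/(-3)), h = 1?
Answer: -5/257211 ≈ -1.9439e-5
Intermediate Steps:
k(x, L) = -⅗ (k(x, L) = 1/(5*(-⅓)) = 1/(-5/3) = -⅗)
b(n, f) = -⅗
1/(-55519 - 28*(b(h, 13) - 145)) = 1/(-55519 - 28*(-⅗ - 145)) = 1/(-55519 - 28*(-728/5)) = 1/(-55519 + 20384/5) = 1/(-257211/5) = -5/257211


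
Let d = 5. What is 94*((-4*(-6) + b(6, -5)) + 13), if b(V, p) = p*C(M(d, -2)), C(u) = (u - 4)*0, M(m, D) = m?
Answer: 3478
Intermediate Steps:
C(u) = 0 (C(u) = (-4 + u)*0 = 0)
b(V, p) = 0 (b(V, p) = p*0 = 0)
94*((-4*(-6) + b(6, -5)) + 13) = 94*((-4*(-6) + 0) + 13) = 94*((24 + 0) + 13) = 94*(24 + 13) = 94*37 = 3478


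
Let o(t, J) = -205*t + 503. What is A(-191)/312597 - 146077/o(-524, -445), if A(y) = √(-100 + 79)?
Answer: -146077/107923 + I*√21/312597 ≈ -1.3535 + 1.466e-5*I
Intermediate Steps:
A(y) = I*√21 (A(y) = √(-21) = I*√21)
o(t, J) = 503 - 205*t
A(-191)/312597 - 146077/o(-524, -445) = (I*√21)/312597 - 146077/(503 - 205*(-524)) = (I*√21)*(1/312597) - 146077/(503 + 107420) = I*√21/312597 - 146077/107923 = -146077/107923 + I*√21/312597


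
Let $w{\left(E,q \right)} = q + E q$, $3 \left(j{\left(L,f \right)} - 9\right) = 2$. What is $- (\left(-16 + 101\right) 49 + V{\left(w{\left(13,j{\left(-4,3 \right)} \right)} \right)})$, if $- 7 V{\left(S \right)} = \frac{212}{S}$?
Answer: $- \frac{5918147}{1421} \approx -4164.8$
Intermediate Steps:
$j{\left(L,f \right)} = \frac{29}{3}$ ($j{\left(L,f \right)} = 9 + \frac{1}{3} \cdot 2 = 9 + \frac{2}{3} = \frac{29}{3}$)
$V{\left(S \right)} = - \frac{212}{7 S}$ ($V{\left(S \right)} = - \frac{212 \frac{1}{S}}{7} = - \frac{212}{7 S}$)
$- (\left(-16 + 101\right) 49 + V{\left(w{\left(13,j{\left(-4,3 \right)} \right)} \right)}) = - (\left(-16 + 101\right) 49 - \frac{212}{7 \frac{29 \left(1 + 13\right)}{3}}) = - (85 \cdot 49 - \frac{212}{7 \cdot \frac{29}{3} \cdot 14}) = - (4165 - \frac{212}{7 \cdot \frac{406}{3}}) = - (4165 - \frac{318}{1421}) = \left(-1\right) \frac{5918147}{1421} = - \frac{5918147}{1421}$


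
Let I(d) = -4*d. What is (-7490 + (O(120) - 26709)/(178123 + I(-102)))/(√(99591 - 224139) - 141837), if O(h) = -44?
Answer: 63222610801097/1197220502005709 + 2674447886*I*√31137/3591661506017127 ≈ 0.052808 + 0.00013139*I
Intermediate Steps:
(-7490 + (O(120) - 26709)/(178123 + I(-102)))/(√(99591 - 224139) - 141837) = (-7490 + (-44 - 26709)/(178123 - 4*(-102)))/(√(99591 - 224139) - 141837) = (-7490 - 26753/(178123 + 408))/(√(-124548) - 141837) = (-7490 - 26753/178531)/(2*I*√31137 - 141837) = (-7490 - 26753*1/178531)/(-141837 + 2*I*√31137) = (-7490 - 26753/178531)/(-141837 + 2*I*√31137) = -1337223943/(178531*(-141837 + 2*I*√31137))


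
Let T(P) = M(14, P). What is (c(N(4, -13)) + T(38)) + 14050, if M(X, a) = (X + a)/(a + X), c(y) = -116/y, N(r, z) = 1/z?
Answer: 15559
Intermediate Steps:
M(X, a) = 1 (M(X, a) = (X + a)/(X + a) = 1)
T(P) = 1
(c(N(4, -13)) + T(38)) + 14050 = (-116/(1/(-13)) + 1) + 14050 = (-116/(-1/13) + 1) + 14050 = (-116*(-13) + 1) + 14050 = (1508 + 1) + 14050 = 1509 + 14050 = 15559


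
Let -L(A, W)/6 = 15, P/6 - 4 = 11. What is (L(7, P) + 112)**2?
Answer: 484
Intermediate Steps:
P = 90 (P = 24 + 6*11 = 24 + 66 = 90)
L(A, W) = -90 (L(A, W) = -6*15 = -90)
(L(7, P) + 112)**2 = (-90 + 112)**2 = 22**2 = 484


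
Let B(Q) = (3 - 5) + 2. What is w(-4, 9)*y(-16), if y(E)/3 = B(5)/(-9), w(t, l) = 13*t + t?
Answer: 0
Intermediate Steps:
w(t, l) = 14*t
B(Q) = 0 (B(Q) = -2 + 2 = 0)
y(E) = 0 (y(E) = 3*(0/(-9)) = 3*(0*(-⅑)) = 3*0 = 0)
w(-4, 9)*y(-16) = (14*(-4))*0 = -56*0 = 0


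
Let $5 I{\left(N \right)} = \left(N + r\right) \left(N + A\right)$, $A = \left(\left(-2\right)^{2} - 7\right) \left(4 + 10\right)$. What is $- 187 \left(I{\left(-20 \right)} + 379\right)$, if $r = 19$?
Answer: $- \frac{365959}{5} \approx -73192.0$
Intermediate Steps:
$A = -42$ ($A = \left(4 - 7\right) 14 = \left(-3\right) 14 = -42$)
$I{\left(N \right)} = \frac{\left(-42 + N\right) \left(19 + N\right)}{5}$ ($I{\left(N \right)} = \frac{\left(N + 19\right) \left(N - 42\right)}{5} = \frac{\left(19 + N\right) \left(-42 + N\right)}{5} = \frac{\left(-42 + N\right) \left(19 + N\right)}{5}$)
$- 187 \left(I{\left(-20 \right)} + 379\right) = - 187 \left(\left(- \frac{798}{5} - -92 + \frac{\left(-20\right)^{2}}{5}\right) + 379\right) = - 187 \left(\left(- \frac{798}{5} + 92 + \frac{1}{5} \cdot 400\right) + 379\right) = - 187 \left(\left(- \frac{798}{5} + 92 + 80\right) + 379\right) = - 187 \left(\frac{62}{5} + 379\right) = \left(-187\right) \frac{1957}{5} = - \frac{365959}{5}$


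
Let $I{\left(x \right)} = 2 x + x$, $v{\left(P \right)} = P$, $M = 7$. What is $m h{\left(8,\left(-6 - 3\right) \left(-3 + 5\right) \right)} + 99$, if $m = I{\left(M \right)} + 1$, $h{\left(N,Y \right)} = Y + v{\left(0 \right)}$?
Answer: $-297$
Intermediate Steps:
$I{\left(x \right)} = 3 x$
$h{\left(N,Y \right)} = Y$ ($h{\left(N,Y \right)} = Y + 0 = Y$)
$m = 22$ ($m = 3 \cdot 7 + 1 = 21 + 1 = 22$)
$m h{\left(8,\left(-6 - 3\right) \left(-3 + 5\right) \right)} + 99 = 22 \left(-6 - 3\right) \left(-3 + 5\right) + 99 = 22 \left(\left(-9\right) 2\right) + 99 = 22 \left(-18\right) + 99 = -396 + 99 = -297$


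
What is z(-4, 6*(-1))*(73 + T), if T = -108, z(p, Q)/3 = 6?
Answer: -630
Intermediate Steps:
z(p, Q) = 18 (z(p, Q) = 3*6 = 18)
z(-4, 6*(-1))*(73 + T) = 18*(73 - 108) = 18*(-35) = -630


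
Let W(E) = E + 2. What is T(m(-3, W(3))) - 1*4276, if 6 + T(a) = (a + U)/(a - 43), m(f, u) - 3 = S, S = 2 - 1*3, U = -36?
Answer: -175528/41 ≈ -4281.2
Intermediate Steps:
W(E) = 2 + E
S = -1 (S = 2 - 3 = -1)
m(f, u) = 2 (m(f, u) = 3 - 1 = 2)
T(a) = -6 + (-36 + a)/(-43 + a) (T(a) = -6 + (a - 36)/(a - 43) = -6 + (-36 + a)/(-43 + a))
T(m(-3, W(3))) - 1*4276 = (222 - 5*2)/(-43 + 2) - 1*4276 = (222 - 10)/(-41) - 4276 = -1/41*212 - 4276 = -212/41 - 4276 = -175528/41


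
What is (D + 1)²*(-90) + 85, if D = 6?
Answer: -4325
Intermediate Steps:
(D + 1)²*(-90) + 85 = (6 + 1)²*(-90) + 85 = 7²*(-90) + 85 = 49*(-90) + 85 = -4410 + 85 = -4325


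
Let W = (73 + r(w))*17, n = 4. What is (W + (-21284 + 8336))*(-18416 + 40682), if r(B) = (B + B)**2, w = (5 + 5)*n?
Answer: 2161872738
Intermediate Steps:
w = 40 (w = (5 + 5)*4 = 10*4 = 40)
r(B) = 4*B**2 (r(B) = (2*B)**2 = 4*B**2)
W = 110041 (W = (73 + 4*40**2)*17 = (73 + 4*1600)*17 = (73 + 6400)*17 = 6473*17 = 110041)
(W + (-21284 + 8336))*(-18416 + 40682) = (110041 + (-21284 + 8336))*(-18416 + 40682) = (110041 - 12948)*22266 = 97093*22266 = 2161872738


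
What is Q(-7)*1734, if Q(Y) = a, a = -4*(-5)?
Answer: 34680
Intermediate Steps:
a = 20
Q(Y) = 20
Q(-7)*1734 = 20*1734 = 34680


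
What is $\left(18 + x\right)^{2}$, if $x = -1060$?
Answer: $1085764$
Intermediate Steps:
$\left(18 + x\right)^{2} = \left(18 - 1060\right)^{2} = \left(-1042\right)^{2} = 1085764$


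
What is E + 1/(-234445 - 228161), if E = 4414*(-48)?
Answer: -98013258433/462606 ≈ -2.1187e+5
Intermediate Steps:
E = -211872
E + 1/(-234445 - 228161) = -211872 + 1/(-234445 - 228161) = -211872 + 1/(-462606) = -211872 - 1/462606 = -98013258433/462606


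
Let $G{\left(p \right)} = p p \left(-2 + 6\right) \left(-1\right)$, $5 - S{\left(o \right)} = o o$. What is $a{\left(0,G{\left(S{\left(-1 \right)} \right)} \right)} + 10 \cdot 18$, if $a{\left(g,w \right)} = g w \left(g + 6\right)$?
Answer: $180$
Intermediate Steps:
$S{\left(o \right)} = 5 - o^{2}$ ($S{\left(o \right)} = 5 - o o = 5 - o^{2}$)
$G{\left(p \right)} = - 4 p^{2}$ ($G{\left(p \right)} = p^{2} \cdot 4 \left(-1\right) = p^{2} \left(-4\right) = - 4 p^{2}$)
$a{\left(g,w \right)} = g w \left(6 + g\right)$
$a{\left(0,G{\left(S{\left(-1 \right)} \right)} \right)} + 10 \cdot 18 = 0 \left(- 4 \left(5 - \left(-1\right)^{2}\right)^{2}\right) \left(6 + 0\right) + 10 \cdot 18 = 0 \left(- 4 \left(5 - 1\right)^{2}\right) 6 + 180 = 0 \left(- 4 \cdot 4^{2}\right) 6 + 180 = 0 \left(\left(-4\right) 16\right) 6 + 180 = 0 \left(-64\right) 6 + 180 = 0 + 180 = 180$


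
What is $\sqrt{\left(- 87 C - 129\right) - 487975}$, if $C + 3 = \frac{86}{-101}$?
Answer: $\frac{i \sqrt{4975730761}}{101} \approx 698.4 i$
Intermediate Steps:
$C = - \frac{389}{101}$ ($C = -3 + \frac{86}{-101} = -3 + 86 \left(- \frac{1}{101}\right) = -3 - \frac{86}{101} = - \frac{389}{101} \approx -3.8515$)
$\sqrt{\left(- 87 C - 129\right) - 487975} = \sqrt{\left(\left(-87\right) \left(- \frac{389}{101}\right) - 129\right) - 487975} = \sqrt{\left(\frac{33843}{101} - 129\right) - 487975} = \sqrt{\frac{20814}{101} - 487975} = \sqrt{- \frac{49264661}{101}} = \frac{i \sqrt{4975730761}}{101}$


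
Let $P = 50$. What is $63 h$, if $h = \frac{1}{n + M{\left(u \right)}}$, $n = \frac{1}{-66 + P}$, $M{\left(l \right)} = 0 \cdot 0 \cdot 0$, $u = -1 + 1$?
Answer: $-1008$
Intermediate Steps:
$u = 0$
$M{\left(l \right)} = 0$ ($M{\left(l \right)} = 0 \cdot 0 = 0$)
$n = - \frac{1}{16}$ ($n = \frac{1}{-66 + 50} = \frac{1}{-16} = - \frac{1}{16} \approx -0.0625$)
$h = -16$ ($h = \frac{1}{- \frac{1}{16} + 0} = \frac{1}{- \frac{1}{16}} = -16$)
$63 h = 63 \left(-16\right) = -1008$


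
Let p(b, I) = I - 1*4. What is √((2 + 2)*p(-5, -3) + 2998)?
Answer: 3*√330 ≈ 54.498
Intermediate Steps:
p(b, I) = -4 + I (p(b, I) = I - 4 = -4 + I)
√((2 + 2)*p(-5, -3) + 2998) = √((2 + 2)*(-4 - 3) + 2998) = √(4*(-7) + 2998) = √(-28 + 2998) = √2970 = 3*√330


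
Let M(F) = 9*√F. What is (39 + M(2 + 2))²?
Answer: 3249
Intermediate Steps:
(39 + M(2 + 2))² = (39 + 9*√(2 + 2))² = (39 + 9*√4)² = (39 + 9*2)² = (39 + 18)² = 57² = 3249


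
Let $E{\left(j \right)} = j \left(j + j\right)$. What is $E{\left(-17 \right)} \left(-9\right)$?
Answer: $-5202$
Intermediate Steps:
$E{\left(j \right)} = 2 j^{2}$ ($E{\left(j \right)} = j 2 j = 2 j^{2}$)
$E{\left(-17 \right)} \left(-9\right) = 2 \left(-17\right)^{2} \left(-9\right) = 2 \cdot 289 \left(-9\right) = 578 \left(-9\right) = -5202$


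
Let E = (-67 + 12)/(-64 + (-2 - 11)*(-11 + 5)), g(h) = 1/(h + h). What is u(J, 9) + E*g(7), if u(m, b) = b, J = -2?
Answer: 1709/196 ≈ 8.7194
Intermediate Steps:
g(h) = 1/(2*h)
E = -55/14 (E = -55/(-64 - 13*(-6)) = -55/(-64 + 78) = -55/14 ≈ -3.9286)
u(J, 9) + E*g(7) = 9 - 55/(28*7) = 9 - 55/14*1/14 = 9 - 55/196 = 1709/196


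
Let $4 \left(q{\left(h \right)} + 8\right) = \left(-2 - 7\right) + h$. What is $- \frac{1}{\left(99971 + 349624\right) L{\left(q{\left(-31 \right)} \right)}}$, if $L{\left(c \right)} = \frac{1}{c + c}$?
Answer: $\frac{4}{49955} \approx 8.0072 \cdot 10^{-5}$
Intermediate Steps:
$q{\left(h \right)} = - \frac{41}{4} + \frac{h}{4}$ ($q{\left(h \right)} = -8 + \frac{\left(-2 - 7\right) + h}{4} = -8 + \frac{-9 + h}{4} = -8 + \left(- \frac{9}{4} + \frac{h}{4}\right) = - \frac{41}{4} + \frac{h}{4}$)
$L{\left(c \right)} = \frac{1}{2 c}$
$- \frac{1}{\left(99971 + 349624\right) L{\left(q{\left(-31 \right)} \right)}} = - \frac{1}{\left(99971 + 349624\right) \frac{1}{2 \left(- \frac{41}{4} + \frac{1}{4} \left(-31\right)\right)}} = - \frac{1}{449595 \frac{1}{2 \left(- \frac{41}{4} - \frac{31}{4}\right)}} = - \frac{1}{449595 \frac{1}{2 \left(-18\right)}} = - \frac{1}{449595 \cdot \frac{1}{2} \left(- \frac{1}{18}\right)} = - \frac{1}{449595 \left(- \frac{1}{36}\right)} = - \frac{-36}{449595} = \left(-1\right) \left(- \frac{4}{49955}\right) = \frac{4}{49955}$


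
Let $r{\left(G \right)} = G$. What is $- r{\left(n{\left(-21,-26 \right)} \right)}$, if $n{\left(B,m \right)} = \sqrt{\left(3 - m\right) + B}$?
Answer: $- 2 \sqrt{2} \approx -2.8284$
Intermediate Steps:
$n{\left(B,m \right)} = \sqrt{3 + B - m}$
$- r{\left(n{\left(-21,-26 \right)} \right)} = - \sqrt{3 - 21 - -26} = - \sqrt{3 - 21 + 26} = - \sqrt{8} = - 2 \sqrt{2}$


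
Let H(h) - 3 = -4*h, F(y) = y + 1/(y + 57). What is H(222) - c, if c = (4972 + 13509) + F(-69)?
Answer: -231563/12 ≈ -19297.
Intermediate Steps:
F(y) = y + 1/(57 + y)
H(h) = 3 - 4*h
c = 220943/12 (c = (4972 + 13509) + (1 + (-69)**2 + 57*(-69))/(57 - 69) = 18481 + (1 + 4761 - 3933)/(-12) = 18481 - 1/12*829 = 18481 - 829/12 = 220943/12 ≈ 18412.)
H(222) - c = (3 - 4*222) - 1*220943/12 = (3 - 888) - 220943/12 = -885 - 220943/12 = -231563/12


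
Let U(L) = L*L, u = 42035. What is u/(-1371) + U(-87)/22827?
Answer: -316385282/10431939 ≈ -30.329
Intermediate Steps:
U(L) = L²
u/(-1371) + U(-87)/22827 = 42035/(-1371) + (-87)²/22827 = 42035*(-1/1371) + 7569*(1/22827) = -42035/1371 + 2523/7609 = -316385282/10431939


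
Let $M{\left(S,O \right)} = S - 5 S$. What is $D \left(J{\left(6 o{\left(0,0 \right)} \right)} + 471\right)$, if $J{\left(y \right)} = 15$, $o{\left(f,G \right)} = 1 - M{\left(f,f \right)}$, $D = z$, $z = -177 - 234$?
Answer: $-199746$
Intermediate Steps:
$M{\left(S,O \right)} = - 4 S$
$z = -411$
$D = -411$
$o{\left(f,G \right)} = 1 + 4 f$ ($o{\left(f,G \right)} = 1 - - 4 f = 1 + 4 f$)
$D \left(J{\left(6 o{\left(0,0 \right)} \right)} + 471\right) = - 411 \left(15 + 471\right) = \left(-411\right) 486 = -199746$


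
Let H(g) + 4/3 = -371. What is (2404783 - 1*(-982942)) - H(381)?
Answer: 10164292/3 ≈ 3.3881e+6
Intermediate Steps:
H(g) = -1117/3 (H(g) = -4/3 - 371 = -1117/3)
(2404783 - 1*(-982942)) - H(381) = (2404783 - 1*(-982942)) - 1*(-1117/3) = (2404783 + 982942) + 1117/3 = 3387725 + 1117/3 = 10164292/3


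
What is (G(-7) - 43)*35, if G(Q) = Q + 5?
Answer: -1575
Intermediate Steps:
G(Q) = 5 + Q
(G(-7) - 43)*35 = ((5 - 7) - 43)*35 = (-2 - 43)*35 = -45*35 = -1575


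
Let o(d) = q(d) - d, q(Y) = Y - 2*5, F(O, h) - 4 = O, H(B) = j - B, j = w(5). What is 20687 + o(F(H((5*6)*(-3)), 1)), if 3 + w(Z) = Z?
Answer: 20677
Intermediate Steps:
w(Z) = -3 + Z
j = 2 (j = -3 + 5 = 2)
H(B) = 2 - B
F(O, h) = 4 + O
q(Y) = -10 + Y (q(Y) = Y - 10 = -10 + Y)
o(d) = -10 (o(d) = (-10 + d) - d = -10)
20687 + o(F(H((5*6)*(-3)), 1)) = 20687 - 10 = 20677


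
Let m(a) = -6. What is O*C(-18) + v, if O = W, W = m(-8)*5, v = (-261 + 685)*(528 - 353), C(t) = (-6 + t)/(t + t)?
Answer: 74180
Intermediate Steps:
C(t) = (-6 + t)/(2*t) (C(t) = (-6 + t)/((2*t)) = (-6 + t)*(1/(2*t)) = (-6 + t)/(2*t))
v = 74200 (v = 424*175 = 74200)
W = -30 (W = -6*5 = -30)
O = -30
O*C(-18) + v = -15*(-6 - 18)/(-18) + 74200 = -15*(-1)*(-24)/18 + 74200 = -30*⅔ + 74200 = -20 + 74200 = 74180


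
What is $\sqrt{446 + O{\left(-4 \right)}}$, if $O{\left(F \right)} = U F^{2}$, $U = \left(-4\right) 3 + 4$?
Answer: $\sqrt{318} \approx 17.833$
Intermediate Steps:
$U = -8$ ($U = -12 + 4 = -8$)
$O{\left(F \right)} = - 8 F^{2}$
$\sqrt{446 + O{\left(-4 \right)}} = \sqrt{446 - 8 \left(-4\right)^{2}} = \sqrt{446 - 128} = \sqrt{318}$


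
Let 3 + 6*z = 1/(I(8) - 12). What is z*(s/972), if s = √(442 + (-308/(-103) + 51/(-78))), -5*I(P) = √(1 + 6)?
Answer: -1231*√3186640574/6235090992 + 5*√22306484018/56115818928 ≈ -0.011132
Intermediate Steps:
I(P) = -√7/5 (I(P) = -√(1 + 6)/5 = -√7/5)
s = √3186640574/2678 (s = √(442 + (-308*(-1/103) + 51*(-1/78))) = √(442 + (308/103 - 17/26)) = √(442 + 6257/2678) = √(1189933/2678) = √3186640574/2678 ≈ 21.079)
z = -½ + 1/(6*(-12 - √7/5)) (z = -½ + 1/(6*(-√7/5 - 12)) = -½ + 1/(6*(-12 - √7/5)) ≈ -0.51330)
z*(s/972) = (-3693/7186 + 5*√7/21558)*((√3186640574/2678)/972) = (-3693/7186 + 5*√7/21558)*((√3186640574/2678)*(1/972)) = (-3693/7186 + 5*√7/21558)*(√3186640574/2603016) = √3186640574*(-3693/7186 + 5*√7/21558)/2603016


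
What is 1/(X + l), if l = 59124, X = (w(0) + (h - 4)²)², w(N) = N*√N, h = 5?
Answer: 1/59125 ≈ 1.6913e-5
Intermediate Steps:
w(N) = N^(3/2)
X = 1 (X = (0^(3/2) + (5 - 4)²)² = (0 + 1²)² = (0 + 1)² = 1² = 1)
1/(X + l) = 1/(1 + 59124) = 1/59125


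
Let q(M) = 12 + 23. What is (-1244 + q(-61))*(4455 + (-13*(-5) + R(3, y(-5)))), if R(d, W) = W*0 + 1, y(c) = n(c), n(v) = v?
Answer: -5465889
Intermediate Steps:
q(M) = 35
y(c) = c
R(d, W) = 1 (R(d, W) = 0 + 1 = 1)
(-1244 + q(-61))*(4455 + (-13*(-5) + R(3, y(-5)))) = (-1244 + 35)*(4455 + (-13*(-5) + 1)) = -1209*(4455 + (65 + 1)) = -1209*(4455 + 66) = -1209*4521 = -5465889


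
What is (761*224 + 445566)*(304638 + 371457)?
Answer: 416494802850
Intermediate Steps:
(761*224 + 445566)*(304638 + 371457) = (170464 + 445566)*676095 = 616030*676095 = 416494802850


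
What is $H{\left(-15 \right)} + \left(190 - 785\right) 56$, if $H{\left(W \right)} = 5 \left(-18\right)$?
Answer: $-33410$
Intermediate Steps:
$H{\left(W \right)} = -90$
$H{\left(-15 \right)} + \left(190 - 785\right) 56 = -90 + \left(190 - 785\right) 56 = -90 - 33320 = -33410$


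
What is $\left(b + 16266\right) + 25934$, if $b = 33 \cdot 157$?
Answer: $47381$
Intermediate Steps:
$b = 5181$
$\left(b + 16266\right) + 25934 = \left(5181 + 16266\right) + 25934 = 21447 + 25934 = 47381$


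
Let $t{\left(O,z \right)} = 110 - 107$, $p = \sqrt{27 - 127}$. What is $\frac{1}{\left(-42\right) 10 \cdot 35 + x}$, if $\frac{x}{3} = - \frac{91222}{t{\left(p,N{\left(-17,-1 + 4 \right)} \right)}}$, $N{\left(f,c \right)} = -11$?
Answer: $- \frac{1}{105922} \approx -9.4409 \cdot 10^{-6}$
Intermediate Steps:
$p = 10 i$ ($p = \sqrt{-100} = 10 i \approx 10.0 i$)
$t{\left(O,z \right)} = 3$
$x = -91222$ ($x = 3 \left(- \frac{91222}{3}\right) = -91222$)
$\frac{1}{\left(-42\right) 10 \cdot 35 + x} = \frac{1}{\left(-42\right) 10 \cdot 35 - 91222} = \frac{1}{\left(-420\right) 35 - 91222} = \frac{1}{-14700 - 91222} = \frac{1}{-105922} = - \frac{1}{105922}$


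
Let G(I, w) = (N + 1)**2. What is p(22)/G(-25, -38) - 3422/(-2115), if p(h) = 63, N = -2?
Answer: 136667/2115 ≈ 64.618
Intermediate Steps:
G(I, w) = 1 (G(I, w) = (-2 + 1)**2 = (-1)**2 = 1)
p(22)/G(-25, -38) - 3422/(-2115) = 63/1 - 3422/(-2115) = 63*1 - 3422*(-1/2115) = 63 + 3422/2115 = 136667/2115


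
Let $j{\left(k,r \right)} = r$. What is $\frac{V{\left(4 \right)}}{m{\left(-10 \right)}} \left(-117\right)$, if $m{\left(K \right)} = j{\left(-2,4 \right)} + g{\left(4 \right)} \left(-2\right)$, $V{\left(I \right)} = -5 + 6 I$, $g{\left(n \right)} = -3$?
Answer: $- \frac{2223}{10} \approx -222.3$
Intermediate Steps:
$m{\left(K \right)} = 10$ ($m{\left(K \right)} = 4 - -6 = 4 + 6 = 10$)
$\frac{V{\left(4 \right)}}{m{\left(-10 \right)}} \left(-117\right) = \frac{-5 + 6 \cdot 4}{10} \left(-117\right) = \frac{-5 + 24}{10} \left(-117\right) = \frac{1}{10} \cdot 19 \left(-117\right) = \frac{19}{10} \left(-117\right) = - \frac{2223}{10}$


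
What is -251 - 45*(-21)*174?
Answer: 164179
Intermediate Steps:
-251 - 45*(-21)*174 = -251 + 945*174 = -251 + 164430 = 164179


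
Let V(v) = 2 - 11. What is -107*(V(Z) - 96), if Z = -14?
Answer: 11235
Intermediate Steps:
V(v) = -9
-107*(V(Z) - 96) = -107*(-9 - 96) = -107*(-105) = 11235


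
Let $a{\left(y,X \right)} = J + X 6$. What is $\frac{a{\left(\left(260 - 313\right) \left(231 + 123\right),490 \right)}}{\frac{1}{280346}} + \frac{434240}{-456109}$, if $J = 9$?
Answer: $\frac{377083715688346}{456109} \approx 8.2674 \cdot 10^{8}$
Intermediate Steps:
$a{\left(y,X \right)} = 9 + 6 X$ ($a{\left(y,X \right)} = 9 + X 6 = 9 + 6 X$)
$\frac{a{\left(\left(260 - 313\right) \left(231 + 123\right),490 \right)}}{\frac{1}{280346}} + \frac{434240}{-456109} = \frac{9 + 6 \cdot 490}{\frac{1}{280346}} + \frac{434240}{-456109} = \left(9 + 2940\right) \frac{1}{\frac{1}{280346}} + 434240 \left(- \frac{1}{456109}\right) = 2949 \cdot 280346 - \frac{434240}{456109} = 826740354 - \frac{434240}{456109} = \frac{377083715688346}{456109}$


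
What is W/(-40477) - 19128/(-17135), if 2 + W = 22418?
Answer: 390145896/693573395 ≈ 0.56252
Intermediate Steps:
W = 22416 (W = -2 + 22418 = 22416)
W/(-40477) - 19128/(-17135) = 22416/(-40477) - 19128/(-17135) = 22416*(-1/40477) - 19128*(-1/17135) = -22416/40477 + 19128/17135 = 390145896/693573395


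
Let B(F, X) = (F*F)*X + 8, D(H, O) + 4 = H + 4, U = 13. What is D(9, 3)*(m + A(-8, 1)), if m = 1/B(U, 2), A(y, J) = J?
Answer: 3123/346 ≈ 9.0260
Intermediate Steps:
D(H, O) = H (D(H, O) = -4 + (H + 4) = -4 + (4 + H) = H)
B(F, X) = 8 + X*F² (B(F, X) = F²*X + 8 = X*F² + 8 = 8 + X*F²)
m = 1/346 (m = 1/(8 + 2*13²) = 1/(8 + 2*169) = 1/(8 + 338) = 1/346 ≈ 0.0028902)
D(9, 3)*(m + A(-8, 1)) = 9*(1/346 + 1) = 9*(347/346) = 3123/346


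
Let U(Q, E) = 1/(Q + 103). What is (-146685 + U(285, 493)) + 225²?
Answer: -37271279/388 ≈ -96060.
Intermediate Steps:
U(Q, E) = 1/(103 + Q)
(-146685 + U(285, 493)) + 225² = (-146685 + 1/(103 + 285)) + 225² = (-146685 + 1/388) + 50625 = -56913779/388 + 50625 = -37271279/388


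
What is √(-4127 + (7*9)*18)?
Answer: I*√2993 ≈ 54.708*I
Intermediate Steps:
√(-4127 + (7*9)*18) = √(-4127 + 63*18) = √(-4127 + 1134) = √(-2993) = I*√2993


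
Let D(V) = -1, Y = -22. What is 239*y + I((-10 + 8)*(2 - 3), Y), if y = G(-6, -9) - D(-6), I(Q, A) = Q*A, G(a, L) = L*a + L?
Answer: 10950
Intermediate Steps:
G(a, L) = L + L*a
I(Q, A) = A*Q
y = 46 (y = -9*(1 - 6) - 1*(-1) = -9*(-5) + 1 = 45 + 1 = 46)
239*y + I((-10 + 8)*(2 - 3), Y) = 239*46 - 22*(-10 + 8)*(2 - 3) = 10994 - (-44)*(-1) = 10994 - 22*2 = 10994 - 44 = 10950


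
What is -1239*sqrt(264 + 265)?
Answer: -28497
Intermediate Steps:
-1239*sqrt(264 + 265) = -1239*sqrt(529) = -1239*23 = -28497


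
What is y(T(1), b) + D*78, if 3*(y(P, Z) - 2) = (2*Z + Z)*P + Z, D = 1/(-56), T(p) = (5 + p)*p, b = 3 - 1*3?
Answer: 17/28 ≈ 0.60714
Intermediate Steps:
b = 0 (b = 3 - 3 = 0)
T(p) = p*(5 + p)
D = -1/56 ≈ -0.017857
y(P, Z) = 2 + Z/3 + P*Z (y(P, Z) = 2 + ((2*Z + Z)*P + Z)/3 = 2 + ((3*Z)*P + Z)/3 = 2 + (3*P*Z + Z)/3 = 2 + (Z + 3*P*Z)/3 = 2 + (Z/3 + P*Z) = 2 + Z/3 + P*Z)
y(T(1), b) + D*78 = (2 + (1/3)*0 + (1*(5 + 1))*0) - 1/56*78 = (2 + 0 + (1*6)*0) - 39/28 = (2 + 0 + 6*0) - 39/28 = (2 + 0 + 0) - 39/28 = 2 - 39/28 = 17/28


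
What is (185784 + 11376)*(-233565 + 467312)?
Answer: 46085558520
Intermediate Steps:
(185784 + 11376)*(-233565 + 467312) = 197160*233747 = 46085558520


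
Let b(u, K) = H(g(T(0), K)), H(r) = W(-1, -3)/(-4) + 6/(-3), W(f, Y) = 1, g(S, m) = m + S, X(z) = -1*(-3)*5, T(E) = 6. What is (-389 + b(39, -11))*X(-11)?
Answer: -23475/4 ≈ -5868.8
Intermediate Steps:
X(z) = 15 (X(z) = 3*5 = 15)
g(S, m) = S + m
H(r) = -9/4 (H(r) = 1/(-4) + 6/(-3) = 1*(-¼) + 6*(-⅓) = -¼ - 2 = -9/4)
b(u, K) = -9/4
(-389 + b(39, -11))*X(-11) = (-389 - 9/4)*15 = -1565/4*15 = -23475/4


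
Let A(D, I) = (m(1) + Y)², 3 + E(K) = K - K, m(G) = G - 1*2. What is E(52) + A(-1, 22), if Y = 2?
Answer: -2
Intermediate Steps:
m(G) = -2 + G (m(G) = G - 2 = -2 + G)
E(K) = -3 (E(K) = -3 + (K - K) = -3 + 0 = -3)
A(D, I) = 1 (A(D, I) = ((-2 + 1) + 2)² = (-1 + 2)² = 1² = 1)
E(52) + A(-1, 22) = -3 + 1 = -2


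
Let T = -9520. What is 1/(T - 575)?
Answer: -1/10095 ≈ -9.9059e-5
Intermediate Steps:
1/(T - 575) = 1/(-9520 - 575) = 1/(-10095) = -1/10095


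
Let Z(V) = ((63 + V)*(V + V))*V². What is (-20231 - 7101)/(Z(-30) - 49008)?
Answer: 6833/457752 ≈ 0.014927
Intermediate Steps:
Z(V) = 2*V³*(63 + V) (Z(V) = ((63 + V)*(2*V))*V² = (2*V*(63 + V))*V² = 2*V³*(63 + V))
(-20231 - 7101)/(Z(-30) - 49008) = (-20231 - 7101)/(2*(-30)³*(63 - 30) - 49008) = -27332/(2*(-27000)*33 - 49008) = -27332/(-1782000 - 49008) = -27332/(-1831008) = -27332*(-1/1831008) = 6833/457752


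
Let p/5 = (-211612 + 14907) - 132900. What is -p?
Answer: 1648025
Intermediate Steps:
p = -1648025 (p = 5*((-211612 + 14907) - 132900) = 5*(-196705 - 132900) = 5*(-329605) = -1648025)
-p = -1*(-1648025) = 1648025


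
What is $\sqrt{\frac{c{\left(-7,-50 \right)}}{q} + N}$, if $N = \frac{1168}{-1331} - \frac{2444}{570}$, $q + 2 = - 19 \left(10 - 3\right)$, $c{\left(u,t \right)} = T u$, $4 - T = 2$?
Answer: $\frac{2 i \sqrt{13543366155}}{103455} \approx 2.2498 i$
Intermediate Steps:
$T = 2$ ($T = 4 - 2 = 2$)
$c{\left(u,t \right)} = 2 u$
$q = -135$ ($q = -2 - 19 \left(10 - 3\right) = -2 - 133 = -135$)
$N = - \frac{1959362}{379335}$ ($N = 1168 \left(- \frac{1}{1331}\right) - \frac{1222}{285} = - \frac{1168}{1331} - \frac{1222}{285} = - \frac{1959362}{379335} \approx -5.1653$)
$\sqrt{\frac{c{\left(-7,-50 \right)}}{q} + N} = \sqrt{\frac{2 \left(-7\right)}{-135} - \frac{1959362}{379335}} = \sqrt{\left(-14\right) \left(- \frac{1}{135}\right) - \frac{1959362}{379335}} = \sqrt{\frac{14}{135} - \frac{1959362}{379335}} = \sqrt{- \frac{17280212}{3414015}} = \frac{2 i \sqrt{13543366155}}{103455}$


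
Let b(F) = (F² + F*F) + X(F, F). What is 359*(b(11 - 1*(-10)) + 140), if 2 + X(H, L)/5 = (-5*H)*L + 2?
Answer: -3591077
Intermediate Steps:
X(H, L) = -25*H*L (X(H, L) = -10 + 5*((-5*H)*L + 2) = -10 + 5*(-5*H*L + 2) = -10 + 5*(2 - 5*H*L) = -10 + (10 - 25*H*L) = -25*H*L)
b(F) = -23*F² (b(F) = (F² + F*F) - 25*F*F = (F² + F²) - 25*F² = 2*F² - 25*F² = -23*F²)
359*(b(11 - 1*(-10)) + 140) = 359*(-23*(11 - 1*(-10))² + 140) = 359*(-23*(11 + 10)² + 140) = 359*(-23*21² + 140) = 359*(-23*441 + 140) = 359*(-10143 + 140) = 359*(-10003) = -3591077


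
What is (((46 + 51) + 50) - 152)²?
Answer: 25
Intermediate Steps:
(((46 + 51) + 50) - 152)² = ((97 + 50) - 152)² = (147 - 152)² = (-5)² = 25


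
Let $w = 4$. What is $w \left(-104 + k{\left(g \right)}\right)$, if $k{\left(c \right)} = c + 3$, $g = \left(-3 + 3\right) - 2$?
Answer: $-412$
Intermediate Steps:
$g = -2$ ($g = 0 - 2 = -2$)
$k{\left(c \right)} = 3 + c$
$w \left(-104 + k{\left(g \right)}\right) = 4 \left(-104 + \left(3 - 2\right)\right) = 4 \left(-104 + 1\right) = 4 \left(-103\right) = -412$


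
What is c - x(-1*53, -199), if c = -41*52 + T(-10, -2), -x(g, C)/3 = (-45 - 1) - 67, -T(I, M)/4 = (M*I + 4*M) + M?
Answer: -2511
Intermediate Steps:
T(I, M) = -20*M - 4*I*M (T(I, M) = -4*((M*I + 4*M) + M) = -4*((I*M + 4*M) + M) = -4*((4*M + I*M) + M) = -4*(5*M + I*M) = -20*M - 4*I*M)
x(g, C) = 339 (x(g, C) = -3*((-45 - 1) - 67) = -3*(-46 - 67) = -3*(-113) = 339)
c = -2172 (c = -41*52 - 4*(-2)*(5 - 10) = -2132 - 4*(-2)*(-5) = -2132 - 40 = -2172)
c - x(-1*53, -199) = -2172 - 1*339 = -2172 - 339 = -2511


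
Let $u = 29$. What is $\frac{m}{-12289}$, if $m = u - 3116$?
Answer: $\frac{3087}{12289} \approx 0.2512$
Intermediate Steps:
$m = -3087$ ($m = 29 - 3116 = -3087$)
$\frac{m}{-12289} = - \frac{3087}{-12289} = \left(-3087\right) \left(- \frac{1}{12289}\right) = \frac{3087}{12289}$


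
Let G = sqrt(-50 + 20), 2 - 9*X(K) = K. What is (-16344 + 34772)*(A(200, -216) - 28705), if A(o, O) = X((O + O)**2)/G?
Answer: -528975740 + 1719535108*I*sqrt(30)/135 ≈ -5.2898e+8 + 6.9765e+7*I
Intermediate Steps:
X(K) = 2/9 - K/9
G = I*sqrt(30) (G = sqrt(-30) = I*sqrt(30) ≈ 5.4772*I)
A(o, O) = -I*sqrt(30)*(2/9 - 4*O**2/9)/30 (A(o, O) = (2/9 - (O + O)**2/9)/((I*sqrt(30))) = (2/9 - 4*O**2/9)*(-I*sqrt(30)/30) = -I*sqrt(30)*(2/9 - 4*O**2/9)/30)
(-16344 + 34772)*(A(200, -216) - 28705) = (-16344 + 34772)*(I*sqrt(30)*(-1 + 2*(-216)**2)/135 - 28705) = 18428*(I*sqrt(30)*(-1 + 2*46656)/135 - 28705) = 18428*(I*sqrt(30)*(-1 + 93312)/135 - 28705) = 18428*((1/135)*I*sqrt(30)*93311 - 28705) = 18428*(93311*I*sqrt(30)/135 - 28705) = 18428*(-28705 + 93311*I*sqrt(30)/135) = -528975740 + 1719535108*I*sqrt(30)/135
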